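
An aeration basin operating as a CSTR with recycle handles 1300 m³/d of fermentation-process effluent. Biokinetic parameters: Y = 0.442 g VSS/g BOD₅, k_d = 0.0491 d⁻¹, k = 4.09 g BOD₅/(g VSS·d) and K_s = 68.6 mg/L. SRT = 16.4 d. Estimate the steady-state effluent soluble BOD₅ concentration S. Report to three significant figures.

For a completely mixed reactor with recycle the Lawrence–McCarty relation gives S = K_s·(1 + k_d·θ_c) / [θ_c·(Y·k − k_d) − 1] = 68.6 × (1 + 0.0491 × 16.4) / [16.4 × (0.442 × 4.09 − 0.0491) − 1] = 123.8 / 27.84 = 4.448 mg/L.

S ≈ 4.45 mg/L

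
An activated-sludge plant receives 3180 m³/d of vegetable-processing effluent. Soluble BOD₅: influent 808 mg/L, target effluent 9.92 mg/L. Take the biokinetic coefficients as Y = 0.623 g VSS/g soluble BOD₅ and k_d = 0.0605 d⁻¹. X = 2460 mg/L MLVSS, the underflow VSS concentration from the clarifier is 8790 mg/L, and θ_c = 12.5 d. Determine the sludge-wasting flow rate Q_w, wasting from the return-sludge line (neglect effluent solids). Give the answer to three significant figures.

Q_w ≈ 102 m³/d

Rearranging the biomass balance for a CMAS with decay, V = Y·Q·ΔS·θ_c / [X·(1+k_d θ_c)] = 0.623 × 3180 × (808 − 9.92) × 12.5 / [2460 × (1 + 0.0605 × 12.5)] = 1.98×10^7 / 4320 = 4575 m³.
θ_c = V·X/(Q_w·X_r) when wasting from the recycle, so Q_w = V·X/(θ_c·X_r) = 4575 × 2460 / (12.5 × 8790) = 102.4 m³/d.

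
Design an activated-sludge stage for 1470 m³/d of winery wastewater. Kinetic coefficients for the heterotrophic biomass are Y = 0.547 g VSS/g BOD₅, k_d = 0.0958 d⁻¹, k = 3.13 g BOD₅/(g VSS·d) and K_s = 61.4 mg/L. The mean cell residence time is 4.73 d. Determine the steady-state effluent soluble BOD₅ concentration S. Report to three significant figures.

For a completely mixed reactor with recycle the Lawrence–McCarty relation gives S = K_s·(1 + k_d·θ_c) / [θ_c·(Y·k − k_d) − 1] = 61.4 × (1 + 0.0958 × 4.73) / [4.73 × (0.547 × 3.13 − 0.0958) − 1] = 89.22 / 6.645 = 13.43 mg/L.

S ≈ 13.4 mg/L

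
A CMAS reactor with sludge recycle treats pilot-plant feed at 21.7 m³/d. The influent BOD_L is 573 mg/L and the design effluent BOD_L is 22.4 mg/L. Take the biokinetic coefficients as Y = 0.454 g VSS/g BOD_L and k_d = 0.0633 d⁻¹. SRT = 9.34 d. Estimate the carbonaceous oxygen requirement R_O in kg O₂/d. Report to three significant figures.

R_O ≈ 7.11 kg O₂/d

The observed yield is Y_obs = Y/(1 + k_d·θ_c) = 0.454 / (1 + 0.0633 × 9.34) = 0.454 / 1.591 = 0.2853 g VSS per g BOD_L removed.
Q·(S₀ − S) = 21.7 × (573 − 22.4) × 10⁻³ = 11.95 kg/d removed.
Biomass synthesised: P_X = Y_obs × 11.95 = 3.409 kg VSS/d.
R_O = Q·(S₀ − S) − 1.42·P_X = 11.95 − 1.42 × 3.409 = 7.107 kg O₂/d.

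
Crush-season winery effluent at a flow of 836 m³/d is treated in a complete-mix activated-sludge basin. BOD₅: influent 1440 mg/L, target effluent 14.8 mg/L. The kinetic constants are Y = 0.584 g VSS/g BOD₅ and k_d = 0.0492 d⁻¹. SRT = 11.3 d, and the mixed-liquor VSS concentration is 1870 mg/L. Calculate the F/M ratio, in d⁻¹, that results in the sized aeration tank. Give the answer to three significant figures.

F/M ≈ 0.238 d⁻¹

Steady-state biomass mass balance: V·X·(1 + k_d·θ_c) = Y·Q·(S₀ − S)·θ_c, so V = 0.584 × 836 × (1440 − 14.8) × 11.3 / [1870 × (1 + 0.0492 × 11.3)] = 7.86×10^6 / 2910 = 2702 m³.
F/M = applied load / biomass = Q·S₀/(V·X) = 836 × 1440 / (2702 × 1870) = 0.2382 d⁻¹.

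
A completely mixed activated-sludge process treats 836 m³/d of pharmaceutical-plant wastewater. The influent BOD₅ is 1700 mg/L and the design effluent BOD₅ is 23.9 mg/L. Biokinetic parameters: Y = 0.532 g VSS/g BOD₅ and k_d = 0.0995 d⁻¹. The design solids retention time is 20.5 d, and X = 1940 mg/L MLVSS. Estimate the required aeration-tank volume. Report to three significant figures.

V ≈ 2590 m³

Steady-state biomass mass balance: V·X·(1 + k_d·θ_c) = Y·Q·(S₀ − S)·θ_c, so V = 0.532 × 836 × (1700 − 23.9) × 20.5 / [1940 × (1 + 0.0995 × 20.5)] = 1.53×10^7 / 5897 = 2591 m³.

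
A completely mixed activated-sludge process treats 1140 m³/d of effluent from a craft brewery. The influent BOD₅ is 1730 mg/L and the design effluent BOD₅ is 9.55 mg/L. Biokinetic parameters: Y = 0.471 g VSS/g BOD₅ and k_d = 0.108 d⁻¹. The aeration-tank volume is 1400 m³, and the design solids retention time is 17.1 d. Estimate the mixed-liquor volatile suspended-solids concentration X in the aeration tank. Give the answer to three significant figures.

X ≈ 3960 mg/L

X = Y·Q·ΔS·θ_c / [V·(1 + k_d θ_c)] = 0.471 × 1140 × (1730 − 9.55) × 17.1 / [1400 × (1 + 0.108 × 17.1)] = 3964 mg/L.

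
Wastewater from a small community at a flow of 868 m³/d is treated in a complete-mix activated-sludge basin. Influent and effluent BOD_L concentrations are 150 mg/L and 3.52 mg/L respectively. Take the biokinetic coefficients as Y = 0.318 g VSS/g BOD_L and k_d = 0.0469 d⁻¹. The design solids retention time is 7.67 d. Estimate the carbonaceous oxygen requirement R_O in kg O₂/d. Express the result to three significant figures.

R_O ≈ 84.9 kg O₂/d

Observed yield with endogenous decay: Y_obs = Y / (1 + k_d·θ_c) = 0.318 / (1 + 0.0469 × 7.67) = 0.318 / 1.360 = 0.2339 g VSS/g BOD_L.
ΔS = 150 − 3.52 = 146.5 mg/L, so the substrate removal rate is 868 × 146.5/1000 = 127.1 kg BOD_L/d.
Biomass synthesised: P_X = Y_obs × 127.1 = 29.74 kg VSS/d.
Carbonaceous O₂ demand = substrate oxidised − cell-mass equivalent = 127.1 − 1.42 × 29.74 = 84.92 kg O₂/d.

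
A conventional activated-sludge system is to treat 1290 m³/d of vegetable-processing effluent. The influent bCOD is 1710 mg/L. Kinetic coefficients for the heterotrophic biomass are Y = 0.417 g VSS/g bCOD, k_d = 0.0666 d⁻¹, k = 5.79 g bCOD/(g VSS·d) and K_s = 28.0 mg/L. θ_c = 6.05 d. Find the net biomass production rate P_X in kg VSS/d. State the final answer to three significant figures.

From the Monod/SRT balance for a CMAS, S = K_s·(1+k_d θ_c)/[θ_c·(Y k − k_d) − 1] = 28.0 × (1 + 0.0666 × 6.05) / [6.05 × (0.417 × 5.79 − 0.0666) − 1] = 39.28 / 13.20 = 2.975 mg/L.
Observed yield with endogenous decay: Y_obs = Y / (1 + k_d·θ_c) = 0.417 / (1 + 0.0666 × 6.05) = 0.417 / 1.403 = 0.2972 g VSS/g bCOD.
Mass of bCOD removed per day: Q(S₀ − S) = 1290 × 1707 g/m³ = 2202 kg/d.
Biomass produced: P_X = Y_obs·Q·ΔS = 0.2972 × 2202 ≈ 654.5 kg VSS/d.

P_X ≈ 655 kg VSS/d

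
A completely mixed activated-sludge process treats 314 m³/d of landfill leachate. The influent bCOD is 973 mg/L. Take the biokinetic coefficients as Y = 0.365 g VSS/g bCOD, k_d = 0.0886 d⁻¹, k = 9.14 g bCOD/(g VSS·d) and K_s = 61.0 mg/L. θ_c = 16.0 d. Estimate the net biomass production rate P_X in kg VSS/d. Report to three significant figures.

P_X ≈ 46.0 kg VSS/d

For a completely mixed reactor with recycle the Lawrence–McCarty relation gives S = K_s·(1 + k_d·θ_c) / [θ_c·(Y·k − k_d) − 1] = 61.0 × (1 + 0.0886 × 16.0) / [16.0 × (0.365 × 9.14 − 0.0886) − 1] = 147.5 / 50.96 = 2.894 mg/L.
Correct the yield for decay: Y_obs = Y/(1 + k_d θ_c) = 0.365 / (1 + 0.0886 × 16.0) = 0.365 / 2.418 = 0.1510.
Substrate removed = Q·(S₀ − S) = 314 m³/d × (973 − 2.89) g/m³ = 3.05×10^5 g/d = 304.6 kg/d.
Net biomass production P_X = Y_obs × Q·(S₀ − S) = 0.1510 × 304.6 = 45.99 kg VSS/d.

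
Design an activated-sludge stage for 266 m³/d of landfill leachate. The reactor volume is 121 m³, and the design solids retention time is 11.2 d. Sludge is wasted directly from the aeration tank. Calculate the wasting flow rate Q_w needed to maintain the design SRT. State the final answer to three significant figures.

With mixed-liquor wasting, θ_c = V/Q_w, so Q_w = V/θ_c = 121.0/11.2 = 10.80 m³/d.

Q_w ≈ 10.8 m³/d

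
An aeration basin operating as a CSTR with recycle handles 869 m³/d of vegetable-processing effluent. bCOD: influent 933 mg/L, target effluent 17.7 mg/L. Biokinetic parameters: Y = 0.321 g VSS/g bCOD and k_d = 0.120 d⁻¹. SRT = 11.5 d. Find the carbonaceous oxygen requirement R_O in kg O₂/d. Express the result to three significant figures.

R_O ≈ 643 kg O₂/d

Observed yield with endogenous decay: Y_obs = Y / (1 + k_d·θ_c) = 0.321 / (1 + 0.120 × 11.5) = 0.321 / 2.380 = 0.1349 g VSS/g bCOD.
Q·(S₀ − S) = 869 × (933 − 17.7) × 10⁻³ = 795.4 kg/d removed.
P_X = Y_obs·Q·(S₀ − S) = 0.1349 × 795.4 = 107.3 kg VSS/d.
R_O = Q·(S₀ − S) − 1.42·P_X = 795.4 − 1.42 × 107.3 = 643.1 kg O₂/d.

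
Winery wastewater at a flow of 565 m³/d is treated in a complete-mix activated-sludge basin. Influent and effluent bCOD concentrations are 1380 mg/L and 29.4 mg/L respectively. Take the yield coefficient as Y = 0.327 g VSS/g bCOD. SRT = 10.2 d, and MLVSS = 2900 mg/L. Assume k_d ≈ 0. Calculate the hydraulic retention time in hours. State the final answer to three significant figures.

Biomass mass balance (decay neglected): V·X = Y·Q·(S₀ − S)·θ_c, so V = 0.327 × 565 × (1380 − 29.4) × 10.2 / 2900 = 877.7 m³.
Hydraulic retention time τ = V/Q = 877.7 / 565 = 1.553 d = 37.28 h.

τ ≈ 37.3 h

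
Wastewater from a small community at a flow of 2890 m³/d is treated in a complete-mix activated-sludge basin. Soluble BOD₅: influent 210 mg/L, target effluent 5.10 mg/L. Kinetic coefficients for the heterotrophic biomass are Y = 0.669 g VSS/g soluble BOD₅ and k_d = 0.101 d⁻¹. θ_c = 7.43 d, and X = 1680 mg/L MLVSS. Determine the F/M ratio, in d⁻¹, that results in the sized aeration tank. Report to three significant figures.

F/M ≈ 0.361 d⁻¹

Steady-state biomass mass balance: V·X·(1 + k_d·θ_c) = Y·Q·(S₀ − S)·θ_c, so V = 0.669 × 2890 × (210 − 5.10) × 7.43 / [1680 × (1 + 0.101 × 7.43)] = 2.94×10^6 / 2941 = 1001 m³.
F/M = applied load / biomass = Q·S₀/(V·X) = 2890 × 210 / (1001 × 1680) = 0.3609 d⁻¹.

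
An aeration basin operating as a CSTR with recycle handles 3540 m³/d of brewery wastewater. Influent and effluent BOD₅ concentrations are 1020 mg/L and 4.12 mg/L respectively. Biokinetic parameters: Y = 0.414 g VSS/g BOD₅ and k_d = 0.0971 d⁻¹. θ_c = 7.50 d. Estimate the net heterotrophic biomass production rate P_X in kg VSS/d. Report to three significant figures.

P_X ≈ 861 kg VSS/d

The observed yield is Y_obs = Y/(1 + k_d·θ_c) = 0.414 / (1 + 0.0971 × 7.50) = 0.414 / 1.728 = 0.2395 g VSS per g BOD₅ removed.
ΔS = 1020 − 4.12 = 1016 mg/L, so the substrate removal rate is 3540 × 1016/1000 = 3596 kg BOD₅/d.
Biomass produced: P_X = Y_obs·Q·ΔS = 0.2395 × 3596 ≈ 861.5 kg VSS/d.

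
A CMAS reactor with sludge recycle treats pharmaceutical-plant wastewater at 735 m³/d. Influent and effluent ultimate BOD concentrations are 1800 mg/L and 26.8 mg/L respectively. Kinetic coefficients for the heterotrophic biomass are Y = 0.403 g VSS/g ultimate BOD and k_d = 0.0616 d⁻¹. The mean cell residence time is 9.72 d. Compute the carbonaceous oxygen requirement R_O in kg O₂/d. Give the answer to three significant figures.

The observed yield is Y_obs = Y/(1 + k_d·θ_c) = 0.403 / (1 + 0.0616 × 9.72) = 0.403 / 1.599 = 0.2521 g VSS per g ultimate BOD removed.
Mass of ultimate BOD removed per day: Q(S₀ − S) = 735 × 1773 g/m³ = 1303 kg/d.
Biomass synthesised: P_X = Y_obs × 1303 = 328.5 kg VSS/d.
R_O = Q·(S₀ − S) − 1.42·P_X = 1303 − 1.42 × 328.5 = 836.8 kg O₂/d.

R_O ≈ 837 kg O₂/d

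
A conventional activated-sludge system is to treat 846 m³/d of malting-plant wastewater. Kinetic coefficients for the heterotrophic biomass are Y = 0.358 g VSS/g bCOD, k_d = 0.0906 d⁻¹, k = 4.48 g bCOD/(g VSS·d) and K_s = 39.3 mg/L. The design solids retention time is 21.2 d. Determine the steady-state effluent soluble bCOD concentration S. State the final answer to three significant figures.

For a completely mixed reactor with recycle the Lawrence–McCarty relation gives S = K_s·(1 + k_d·θ_c) / [θ_c·(Y·k − k_d) − 1] = 39.3 × (1 + 0.0906 × 21.2) / [21.2 × (0.358 × 4.48 − 0.0906) − 1] = 114.8 / 31.08 = 3.693 mg/L.

S ≈ 3.69 mg/L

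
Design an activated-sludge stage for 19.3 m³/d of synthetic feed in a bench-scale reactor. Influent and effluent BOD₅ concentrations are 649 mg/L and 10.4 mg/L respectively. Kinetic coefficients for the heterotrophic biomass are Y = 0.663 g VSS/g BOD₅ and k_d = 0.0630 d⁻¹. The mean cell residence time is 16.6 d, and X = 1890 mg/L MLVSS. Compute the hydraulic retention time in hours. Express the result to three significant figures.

τ ≈ 43.6 h

From the SRT design equation V = Y Q (S₀−S) θ_c / [X (1 + k_d θ_c)] = 0.663 × 19.3 × (649 − 10.4) × 16.6 / [1890 × (1 + 0.0630 × 16.6)] = 1.36×10^5 / 3867 = 35.08 m³.
HRT = V/Q = 35.08 m³ / 19.3 m³·d⁻¹ = 1.818 d × 24 = 43.63 h.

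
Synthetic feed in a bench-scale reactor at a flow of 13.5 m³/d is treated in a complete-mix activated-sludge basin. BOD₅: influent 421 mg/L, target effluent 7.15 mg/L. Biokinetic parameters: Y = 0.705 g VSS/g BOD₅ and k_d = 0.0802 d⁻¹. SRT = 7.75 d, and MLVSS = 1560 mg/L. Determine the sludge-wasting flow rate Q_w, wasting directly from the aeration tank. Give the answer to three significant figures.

Q_w ≈ 1.56 m³/d

Steady-state biomass mass balance: V·X·(1 + k_d·θ_c) = Y·Q·(S₀ − S)·θ_c, so V = 0.705 × 13.5 × (421 − 7.15) × 7.75 / [1560 × (1 + 0.0802 × 7.75)] = 3.05×10^4 / 2530 = 12.07 m³.
Wasting from the aeration tank: Q_w = V / θ_c = 12.07 / 7.75 = 1.557 m³/d.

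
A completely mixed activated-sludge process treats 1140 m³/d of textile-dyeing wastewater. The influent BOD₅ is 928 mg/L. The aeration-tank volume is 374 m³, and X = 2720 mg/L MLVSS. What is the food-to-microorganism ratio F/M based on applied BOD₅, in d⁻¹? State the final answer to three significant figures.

F/M ≈ 1.04 d⁻¹

F/M = applied load / biomass = Q·S₀/(V·X) = 1140 × 928 / (374.0 × 2720) = 1.040 d⁻¹.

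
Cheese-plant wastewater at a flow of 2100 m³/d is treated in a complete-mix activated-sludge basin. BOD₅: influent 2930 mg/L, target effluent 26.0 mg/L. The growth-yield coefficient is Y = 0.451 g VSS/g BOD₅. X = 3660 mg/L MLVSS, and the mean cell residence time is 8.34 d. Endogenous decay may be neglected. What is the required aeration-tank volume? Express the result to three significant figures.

V ≈ 6270 m³

Biomass mass balance (decay neglected): V·X = Y·Q·(S₀ − S)·θ_c, so V = 0.451 × 2100 × (2930 − 26.0) × 8.34 / 3660 = 6267 m³.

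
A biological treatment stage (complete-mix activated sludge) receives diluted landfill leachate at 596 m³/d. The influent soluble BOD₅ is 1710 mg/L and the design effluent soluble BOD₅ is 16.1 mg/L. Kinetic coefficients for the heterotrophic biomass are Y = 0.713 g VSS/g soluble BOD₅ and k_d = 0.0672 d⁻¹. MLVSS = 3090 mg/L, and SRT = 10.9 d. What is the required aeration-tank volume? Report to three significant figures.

V ≈ 1470 m³

Steady-state biomass mass balance: V·X·(1 + k_d·θ_c) = Y·Q·(S₀ − S)·θ_c, so V = 0.713 × 596 × (1710 − 16.1) × 10.9 / [3090 × (1 + 0.0672 × 10.9)] = 7.85×10^6 / 5353 = 1466 m³.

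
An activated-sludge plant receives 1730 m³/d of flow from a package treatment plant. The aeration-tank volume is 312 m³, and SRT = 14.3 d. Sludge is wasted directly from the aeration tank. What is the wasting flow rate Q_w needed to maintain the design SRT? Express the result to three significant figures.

Q_w ≈ 21.8 m³/d

With mixed-liquor wasting, θ_c = V/Q_w, so Q_w = V/θ_c = 312.0/14.3 = 21.82 m³/d.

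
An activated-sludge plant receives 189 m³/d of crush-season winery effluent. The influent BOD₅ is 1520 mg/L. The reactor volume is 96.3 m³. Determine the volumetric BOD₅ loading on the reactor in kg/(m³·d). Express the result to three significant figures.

L_v = Q S₀ / V = 189 × 1520 × 10⁻³ / 96.30 = 2.983 kg/(m³·d).

L_v ≈ 2.98 kg BOD₅/(m³·d)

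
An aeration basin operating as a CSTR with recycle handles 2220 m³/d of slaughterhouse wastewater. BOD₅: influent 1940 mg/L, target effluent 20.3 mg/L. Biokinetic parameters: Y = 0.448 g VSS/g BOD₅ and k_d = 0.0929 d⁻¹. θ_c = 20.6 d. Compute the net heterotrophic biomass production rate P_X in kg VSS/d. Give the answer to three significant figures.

Correct the yield for decay: Y_obs = Y/(1 + k_d θ_c) = 0.448 / (1 + 0.0929 × 20.6) = 0.448 / 2.914 = 0.1538.
Q·(S₀ − S) = 2220 × (1940 − 20.3) × 10⁻³ = 4262 kg/d removed.
So the net sludge growth is P_X = 0.1538 × 4262 = 655.3 kg VSS/d.

P_X ≈ 655 kg VSS/d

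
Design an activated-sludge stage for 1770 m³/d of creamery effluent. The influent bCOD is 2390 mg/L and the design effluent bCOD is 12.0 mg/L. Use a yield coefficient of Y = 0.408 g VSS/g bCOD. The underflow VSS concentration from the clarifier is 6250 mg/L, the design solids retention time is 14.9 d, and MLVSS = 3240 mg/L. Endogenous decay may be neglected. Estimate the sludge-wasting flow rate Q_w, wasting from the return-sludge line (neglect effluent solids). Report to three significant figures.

Q_w ≈ 275 m³/d

Biomass mass balance (decay neglected): V·X = Y·Q·(S₀ − S)·θ_c, so V = 0.408 × 1770 × (2390 − 12.0) × 14.9 / 3240 = 7897 m³.
Wasting from the return line (neglecting effluent solids): Q_w = V·X / (θ_c·X_r) = 7897 × 3240 / (14.9 × 6250) = 274.8 m³/d.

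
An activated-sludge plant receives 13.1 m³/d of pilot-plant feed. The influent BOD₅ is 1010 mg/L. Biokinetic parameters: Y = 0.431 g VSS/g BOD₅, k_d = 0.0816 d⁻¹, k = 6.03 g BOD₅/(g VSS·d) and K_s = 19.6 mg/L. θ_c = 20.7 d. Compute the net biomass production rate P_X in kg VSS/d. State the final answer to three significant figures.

P_X ≈ 2.12 kg VSS/d

For a completely mixed reactor with recycle the Lawrence–McCarty relation gives S = K_s·(1 + k_d·θ_c) / [θ_c·(Y·k − k_d) − 1] = 19.6 × (1 + 0.0816 × 20.7) / [20.7 × (0.431 × 6.03 − 0.0816) − 1] = 52.71 / 51.11 = 1.031 mg/L.
Y_obs = Y / (1 + k_d θ_c) = 0.431 / (1 + 0.0816 × 20.7) = 0.431 / 2.689 = 0.1603.
Mass of BOD₅ removed per day: Q(S₀ − S) = 13.1 × 1009 g/m³ = 13.22 kg/d.
Biomass produced: P_X = Y_obs·Q·ΔS = 0.1603 × 13.22 ≈ 2.118 kg VSS/d.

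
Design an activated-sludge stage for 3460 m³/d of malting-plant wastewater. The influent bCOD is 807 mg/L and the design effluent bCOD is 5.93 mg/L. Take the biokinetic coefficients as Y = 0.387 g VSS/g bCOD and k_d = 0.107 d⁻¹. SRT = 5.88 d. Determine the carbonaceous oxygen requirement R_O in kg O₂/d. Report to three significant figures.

R_O ≈ 1840 kg O₂/d

Correct the yield for decay: Y_obs = Y/(1 + k_d θ_c) = 0.387 / (1 + 0.107 × 5.88) = 0.387 / 1.629 = 0.2375.
Mass of bCOD removed per day: Q(S₀ − S) = 3460 × 801.1 g/m³ = 2772 kg/d.
Net sludge production P_X = 0.2375 × 2772 = 658.4 kg VSS/d.
R_O = Q·ΔS − 1.42 P_X = 2772 − 934.9 = 1837 kg O₂/d.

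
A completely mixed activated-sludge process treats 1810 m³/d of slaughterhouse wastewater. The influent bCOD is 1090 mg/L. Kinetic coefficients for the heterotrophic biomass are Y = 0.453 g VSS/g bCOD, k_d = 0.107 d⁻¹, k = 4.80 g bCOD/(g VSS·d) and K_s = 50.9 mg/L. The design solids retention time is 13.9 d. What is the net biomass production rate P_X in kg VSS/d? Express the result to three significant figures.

P_X ≈ 358 kg VSS/d

Effluent substrate depends only on kinetics and SRT: S = K_s(1 + k_d θ_c) / [θ_c(Yk − k_d) − 1] = 50.9 × (1 + 0.107 × 13.9) / [13.9 × (0.453 × 4.80 − 0.107) − 1] = 126.6 / 27.74 = 4.564 mg/L.
Y_obs = Y / (1 + k_d θ_c) = 0.453 / (1 + 0.107 × 13.9) = 0.453 / 2.487 = 0.1821.
Substrate removed = Q·(S₀ − S) = 1810 m³/d × (1090 − 4.56) g/m³ = 1.96×10^6 g/d = 1965 kg/d.
Net biomass production P_X = Y_obs × Q·(S₀ − S) = 0.1821 × 1965 = 357.8 kg VSS/d.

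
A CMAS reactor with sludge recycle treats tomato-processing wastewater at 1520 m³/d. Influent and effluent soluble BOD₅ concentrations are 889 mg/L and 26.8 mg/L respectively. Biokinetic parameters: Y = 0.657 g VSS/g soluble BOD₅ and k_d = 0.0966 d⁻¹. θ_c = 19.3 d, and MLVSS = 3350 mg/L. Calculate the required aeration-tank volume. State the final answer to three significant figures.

V ≈ 1730 m³

From the SRT design equation V = Y Q (S₀−S) θ_c / [X (1 + k_d θ_c)] = 0.657 × 1520 × (889 − 26.8) × 19.3 / [3350 × (1 + 0.0966 × 19.3)] = 1.66×10^7 / 9596 = 1732 m³.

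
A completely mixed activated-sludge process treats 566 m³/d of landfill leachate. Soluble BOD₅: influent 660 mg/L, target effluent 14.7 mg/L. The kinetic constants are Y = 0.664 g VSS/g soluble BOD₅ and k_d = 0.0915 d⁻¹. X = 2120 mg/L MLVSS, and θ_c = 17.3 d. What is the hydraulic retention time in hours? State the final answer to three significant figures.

τ ≈ 32.5 h

Steady-state biomass mass balance: V·X·(1 + k_d·θ_c) = Y·Q·(S₀ − S)·θ_c, so V = 0.664 × 566 × (660 − 14.7) × 17.3 / [2120 × (1 + 0.0915 × 17.3)] = 4.2×10^6 / 5476 = 766.2 m³.
Hydraulic retention time τ = V/Q = 766.2 / 566 = 1.354 d = 32.49 h.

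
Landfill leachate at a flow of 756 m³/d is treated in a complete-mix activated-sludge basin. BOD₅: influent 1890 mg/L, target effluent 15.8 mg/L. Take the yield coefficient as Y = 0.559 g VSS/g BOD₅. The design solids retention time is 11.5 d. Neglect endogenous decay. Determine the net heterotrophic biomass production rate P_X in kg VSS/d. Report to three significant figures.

P_X ≈ 792 kg VSS/d

No decay correction is needed, so Y_obs = Y = 0.559.
ΔS = 1890 − 15.8 = 1874 mg/L, so the substrate removal rate is 756 × 1874/1000 = 1417 kg BOD₅/d.
Biomass produced: P_X = Y_obs·Q·ΔS = 0.5590 × 1417 ≈ 792.0 kg VSS/d.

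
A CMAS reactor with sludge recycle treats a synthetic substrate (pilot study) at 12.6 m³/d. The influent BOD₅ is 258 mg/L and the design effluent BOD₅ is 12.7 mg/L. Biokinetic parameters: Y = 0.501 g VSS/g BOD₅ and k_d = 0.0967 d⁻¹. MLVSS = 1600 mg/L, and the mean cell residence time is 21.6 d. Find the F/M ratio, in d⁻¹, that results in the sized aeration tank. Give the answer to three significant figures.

F/M ≈ 0.300 d⁻¹

Steady-state biomass mass balance: V·X·(1 + k_d·θ_c) = Y·Q·(S₀ − S)·θ_c, so V = 0.501 × 12.6 × (258 − 12.7) × 21.6 / [1600 × (1 + 0.0967 × 21.6)] = 3.34×10^4 / 4942 = 6.768 m³.
Food-to-microorganism ratio F/M = Q S₀ / (V X) = 12.6 × 258 / (6.768 × 1600) = 0.3002 d⁻¹.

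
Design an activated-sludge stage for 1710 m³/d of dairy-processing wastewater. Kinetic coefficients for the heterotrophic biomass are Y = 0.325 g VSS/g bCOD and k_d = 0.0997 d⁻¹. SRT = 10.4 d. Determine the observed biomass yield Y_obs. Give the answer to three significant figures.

Y_obs ≈ 0.160 g VSS/g bCOD

The observed yield is Y_obs = Y/(1 + k_d·θ_c) = 0.325 / (1 + 0.0997 × 10.4) = 0.325 / 2.037 = 0.1596 g VSS per g bCOD removed.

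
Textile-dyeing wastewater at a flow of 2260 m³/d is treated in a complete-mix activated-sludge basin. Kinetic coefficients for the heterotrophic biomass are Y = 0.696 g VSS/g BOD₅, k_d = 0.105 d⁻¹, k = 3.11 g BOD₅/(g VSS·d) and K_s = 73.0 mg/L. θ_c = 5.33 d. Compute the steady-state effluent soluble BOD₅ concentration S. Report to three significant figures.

For a completely mixed reactor with recycle the Lawrence–McCarty relation gives S = K_s·(1 + k_d·θ_c) / [θ_c·(Y·k − k_d) − 1] = 73.0 × (1 + 0.105 × 5.33) / [5.33 × (0.696 × 3.11 − 0.105) − 1] = 113.9 / 9.977 = 11.41 mg/L.

S ≈ 11.4 mg/L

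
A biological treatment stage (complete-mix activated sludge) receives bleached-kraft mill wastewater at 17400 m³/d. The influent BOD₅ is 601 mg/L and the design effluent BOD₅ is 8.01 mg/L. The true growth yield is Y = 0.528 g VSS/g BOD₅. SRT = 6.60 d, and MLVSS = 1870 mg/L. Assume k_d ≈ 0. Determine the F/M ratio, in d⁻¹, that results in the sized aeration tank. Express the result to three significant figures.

F/M ≈ 0.291 d⁻¹

With k_d = 0 the design equation reduces to V = Y Q (S₀−S) θ_c / X = 0.528 × 17400 × (601 − 8.01) × 6.60 / 1870 = 19228 m³.
Food-to-microorganism ratio F/M = Q S₀ / (V X) = 17400 × 601 / (19228 × 1870) = 0.2908 d⁻¹.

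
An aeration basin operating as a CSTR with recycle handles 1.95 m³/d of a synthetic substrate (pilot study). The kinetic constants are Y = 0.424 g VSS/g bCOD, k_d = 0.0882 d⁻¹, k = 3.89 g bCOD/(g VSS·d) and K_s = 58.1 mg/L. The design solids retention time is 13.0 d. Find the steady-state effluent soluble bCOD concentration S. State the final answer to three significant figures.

S ≈ 6.46 mg/L

From the Monod/SRT balance for a CMAS, S = K_s·(1+k_d θ_c)/[θ_c·(Y k − k_d) − 1] = 58.1 × (1 + 0.0882 × 13.0) / [13.0 × (0.424 × 3.89 − 0.0882) − 1] = 124.7 / 19.30 = 6.464 mg/L.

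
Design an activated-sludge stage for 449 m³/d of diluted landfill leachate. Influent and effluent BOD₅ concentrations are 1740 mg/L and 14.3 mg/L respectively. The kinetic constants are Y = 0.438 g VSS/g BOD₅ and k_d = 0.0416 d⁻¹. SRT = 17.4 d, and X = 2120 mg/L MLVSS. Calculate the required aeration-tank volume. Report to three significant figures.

V ≈ 1620 m³

Steady-state biomass mass balance: V·X·(1 + k_d·θ_c) = Y·Q·(S₀ − S)·θ_c, so V = 0.438 × 449 × (1740 − 14.3) × 17.4 / [2120 × (1 + 0.0416 × 17.4)] = 5.91×10^6 / 3655 = 1616 m³.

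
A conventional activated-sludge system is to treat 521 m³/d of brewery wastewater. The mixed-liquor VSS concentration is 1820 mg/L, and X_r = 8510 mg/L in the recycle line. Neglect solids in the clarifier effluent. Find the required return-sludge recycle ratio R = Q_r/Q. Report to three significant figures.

Solids balance on the clarifier gives (1+R)X = R·X_r, so R = X/(X_r − X) = 1820 / (8510 − 1820) = 0.2720.

R ≈ 0.272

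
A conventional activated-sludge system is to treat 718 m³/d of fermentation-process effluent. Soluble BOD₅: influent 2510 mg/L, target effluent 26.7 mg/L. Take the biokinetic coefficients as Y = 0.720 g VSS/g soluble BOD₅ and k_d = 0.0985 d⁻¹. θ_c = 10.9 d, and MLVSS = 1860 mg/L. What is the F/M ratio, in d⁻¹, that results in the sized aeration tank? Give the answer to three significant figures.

From the SRT design equation V = Y Q (S₀−S) θ_c / [X (1 + k_d θ_c)] = 0.720 × 718 × (2510 − 26.7) × 10.9 / [1860 × (1 + 0.0985 × 10.9)] = 1.4×10^7 / 3857 = 3628 m³.
F/M = Q·S₀ / (V·X) = 718 × 2510 / (3628 × 1860) = 0.2671 g soluble BOD₅·(g VSS·d)⁻¹.

F/M ≈ 0.267 d⁻¹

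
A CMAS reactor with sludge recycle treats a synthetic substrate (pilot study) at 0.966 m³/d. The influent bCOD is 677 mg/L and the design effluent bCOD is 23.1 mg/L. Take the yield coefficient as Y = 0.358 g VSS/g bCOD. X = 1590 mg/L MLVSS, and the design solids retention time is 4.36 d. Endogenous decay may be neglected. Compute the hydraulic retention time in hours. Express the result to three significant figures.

With k_d = 0 the design equation reduces to V = Y Q (S₀−S) θ_c / X = 0.358 × 0.966 × (677 − 23.1) × 4.36 / 1590 = 0.6201 m³.
τ = V/Q = 0.6201/0.966 = 0.6419 d, or 15.41 h.

τ ≈ 15.4 h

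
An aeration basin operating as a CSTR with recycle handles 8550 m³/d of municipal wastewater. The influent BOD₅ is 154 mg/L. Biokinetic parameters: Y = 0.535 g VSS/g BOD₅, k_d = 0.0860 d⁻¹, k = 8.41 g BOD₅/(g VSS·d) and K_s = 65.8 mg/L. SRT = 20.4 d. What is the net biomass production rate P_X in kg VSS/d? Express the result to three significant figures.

From the Monod/SRT balance for a CMAS, S = K_s·(1+k_d θ_c)/[θ_c·(Y k − k_d) − 1] = 65.8 × (1 + 0.0860 × 20.4) / [20.4 × (0.535 × 8.41 − 0.0860) − 1] = 181.2 / 89.03 = 2.036 mg/L.
Correct the yield for decay: Y_obs = Y/(1 + k_d θ_c) = 0.535 / (1 + 0.0860 × 20.4) = 0.535 / 2.754 = 0.1942.
ΔS = 154 − 2.04 = 152.0 mg/L, so the substrate removal rate is 8550 × 152.0/1000 = 1299 kg BOD₅/d.
P_X = Y_obs · Q(S₀ − S) = 0.1942 × 1299 = 252.4 kg VSS/d.

P_X ≈ 252 kg VSS/d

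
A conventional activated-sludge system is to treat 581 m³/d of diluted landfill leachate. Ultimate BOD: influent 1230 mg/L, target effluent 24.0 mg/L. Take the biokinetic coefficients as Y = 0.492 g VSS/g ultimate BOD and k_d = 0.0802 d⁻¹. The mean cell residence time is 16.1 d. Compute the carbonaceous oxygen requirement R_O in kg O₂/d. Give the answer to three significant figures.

Y_obs = Y / (1 + k_d θ_c) = 0.492 / (1 + 0.0802 × 16.1) = 0.492 / 2.291 = 0.2147.
ΔS = 1230 − 24.0 = 1206 mg/L, so the substrate removal rate is 581 × 1206/1000 = 700.7 kg ultimate BOD/d.
Biomass synthesised: P_X = Y_obs × 700.7 = 150.5 kg VSS/d.
R_O = Q·ΔS − 1.42 P_X = 700.7 − 213.7 = 487.0 kg O₂/d.

R_O ≈ 487 kg O₂/d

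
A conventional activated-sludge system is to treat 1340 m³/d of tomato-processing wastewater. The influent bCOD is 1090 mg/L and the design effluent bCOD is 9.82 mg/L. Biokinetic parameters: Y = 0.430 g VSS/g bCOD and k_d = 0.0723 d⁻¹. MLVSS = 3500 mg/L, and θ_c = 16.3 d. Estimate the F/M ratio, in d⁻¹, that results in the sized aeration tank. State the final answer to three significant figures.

F/M ≈ 0.314 d⁻¹

From the SRT design equation V = Y Q (S₀−S) θ_c / [X (1 + k_d θ_c)] = 0.430 × 1340 × (1090 − 9.82) × 16.3 / [3500 × (1 + 0.0723 × 16.3)] = 1.01×10^7 / 7625 = 1331 m³.
Food-to-microorganism ratio F/M = Q S₀ / (V X) = 1340 × 1090 / (1331 × 3500) = 0.3136 d⁻¹.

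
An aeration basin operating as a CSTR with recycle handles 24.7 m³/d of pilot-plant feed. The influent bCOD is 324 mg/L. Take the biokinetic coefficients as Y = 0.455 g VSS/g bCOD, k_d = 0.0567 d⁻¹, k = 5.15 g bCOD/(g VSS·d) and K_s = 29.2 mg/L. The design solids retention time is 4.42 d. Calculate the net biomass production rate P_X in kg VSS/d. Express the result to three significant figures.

P_X ≈ 2.88 kg VSS/d

Effluent substrate depends only on kinetics and SRT: S = K_s(1 + k_d θ_c) / [θ_c(Yk − k_d) − 1] = 29.2 × (1 + 0.0567 × 4.42) / [4.42 × (0.455 × 5.15 − 0.0567) − 1] = 36.52 / 9.107 = 4.010 mg/L.
Observed yield with endogenous decay: Y_obs = Y / (1 + k_d·θ_c) = 0.455 / (1 + 0.0567 × 4.42) = 0.455 / 1.251 = 0.3638 g VSS/g bCOD.
Q·(S₀ − S) = 24.7 × (324 − 4.01) × 10⁻³ = 7.904 kg/d removed.
Biomass produced: P_X = Y_obs·Q·ΔS = 0.3638 × 7.904 ≈ 2.876 kg VSS/d.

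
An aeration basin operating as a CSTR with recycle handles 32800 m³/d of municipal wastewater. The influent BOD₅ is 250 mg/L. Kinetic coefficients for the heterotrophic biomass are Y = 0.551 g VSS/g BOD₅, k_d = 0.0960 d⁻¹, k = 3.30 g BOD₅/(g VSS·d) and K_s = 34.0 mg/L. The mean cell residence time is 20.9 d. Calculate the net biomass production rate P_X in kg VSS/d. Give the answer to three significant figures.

For a completely mixed reactor with recycle the Lawrence–McCarty relation gives S = K_s·(1 + k_d·θ_c) / [θ_c·(Y·k − k_d) − 1] = 34.0 × (1 + 0.0960 × 20.9) / [20.9 × (0.551 × 3.30 − 0.0960) − 1] = 102.2 / 35.00 = 2.921 mg/L.
Observed yield with endogenous decay: Y_obs = Y / (1 + k_d·θ_c) = 0.551 / (1 + 0.0960 × 20.9) = 0.551 / 3.006 = 0.1833 g VSS/g BOD₅.
Substrate removed = Q·(S₀ − S) = 32800 m³/d × (250 − 2.92) g/m³ = 8.1×10^6 g/d = 8104 kg/d.
So the net sludge growth is P_X = 0.1833 × 8104 = 1485 kg VSS/d.

P_X ≈ 1490 kg VSS/d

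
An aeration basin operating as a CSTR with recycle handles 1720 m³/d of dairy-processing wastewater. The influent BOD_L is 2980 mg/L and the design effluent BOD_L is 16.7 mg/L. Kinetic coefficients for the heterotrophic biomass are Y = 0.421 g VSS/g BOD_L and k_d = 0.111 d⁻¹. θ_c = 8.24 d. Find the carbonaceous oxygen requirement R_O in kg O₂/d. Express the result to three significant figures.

R_O ≈ 3510 kg O₂/d

Observed yield with endogenous decay: Y_obs = Y / (1 + k_d·θ_c) = 0.421 / (1 + 0.111 × 8.24) = 0.421 / 1.915 = 0.2199 g VSS/g BOD_L.
Mass of BOD_L removed per day: Q(S₀ − S) = 1720 × 2963 g/m³ = 5097 kg/d.
Net sludge production P_X = 0.2199 × 5097 = 1121 kg VSS/d.
R_O = Q·ΔS − 1.42 P_X = 5097 − 1591 = 3505 kg O₂/d.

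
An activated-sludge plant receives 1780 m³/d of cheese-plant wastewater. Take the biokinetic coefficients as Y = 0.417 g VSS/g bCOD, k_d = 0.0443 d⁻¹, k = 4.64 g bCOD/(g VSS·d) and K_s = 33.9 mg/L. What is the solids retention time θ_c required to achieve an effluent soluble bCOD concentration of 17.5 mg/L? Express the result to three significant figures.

θ_c ≈ 1.63 d

Specific growth rate at S = 17.5 mg/L: μ = YkS/(K_s+S) = 0.417·4.64·17.5/(33.9+17.5) = 0.6588 d⁻¹.
θ_c = 1/(μ − k_d) = 1/(0.6588 − 0.0443) = 1/0.6145 = 1.627 d.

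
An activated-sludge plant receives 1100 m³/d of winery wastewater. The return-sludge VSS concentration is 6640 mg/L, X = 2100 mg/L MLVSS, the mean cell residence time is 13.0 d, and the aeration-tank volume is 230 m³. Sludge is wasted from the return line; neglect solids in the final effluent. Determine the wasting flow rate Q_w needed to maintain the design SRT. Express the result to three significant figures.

θ_c = V·X/(Q_w·X_r) when wasting from the recycle, so Q_w = V·X/(θ_c·X_r) = 230.0 × 2100 / (13.0 × 6640) = 5.595 m³/d.

Q_w ≈ 5.60 m³/d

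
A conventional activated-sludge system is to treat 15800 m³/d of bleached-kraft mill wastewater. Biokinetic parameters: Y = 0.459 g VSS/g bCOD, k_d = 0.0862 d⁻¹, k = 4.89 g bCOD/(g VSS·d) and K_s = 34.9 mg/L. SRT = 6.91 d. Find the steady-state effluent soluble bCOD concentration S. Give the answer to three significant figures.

From the Monod/SRT balance for a CMAS, S = K_s·(1+k_d θ_c)/[θ_c·(Y k − k_d) − 1] = 34.9 × (1 + 0.0862 × 6.91) / [6.91 × (0.459 × 4.89 − 0.0862) − 1] = 55.69 / 13.91 = 4.002 mg/L.

S ≈ 4.00 mg/L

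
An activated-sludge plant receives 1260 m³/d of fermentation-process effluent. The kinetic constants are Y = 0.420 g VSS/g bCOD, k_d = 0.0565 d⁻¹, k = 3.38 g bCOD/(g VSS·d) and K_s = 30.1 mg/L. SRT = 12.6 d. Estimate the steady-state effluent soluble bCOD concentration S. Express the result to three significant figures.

S ≈ 3.19 mg/L

Effluent substrate depends only on kinetics and SRT: S = K_s(1 + k_d θ_c) / [θ_c(Yk − k_d) − 1] = 30.1 × (1 + 0.0565 × 12.6) / [12.6 × (0.420 × 3.38 − 0.0565) − 1] = 51.53 / 16.18 = 3.186 mg/L.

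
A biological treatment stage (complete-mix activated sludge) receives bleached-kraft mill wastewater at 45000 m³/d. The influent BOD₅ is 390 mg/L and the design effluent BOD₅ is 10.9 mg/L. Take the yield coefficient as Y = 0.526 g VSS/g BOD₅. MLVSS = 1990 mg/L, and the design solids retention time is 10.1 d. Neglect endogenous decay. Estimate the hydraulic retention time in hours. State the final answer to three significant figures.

With k_d = 0 the design equation reduces to V = Y Q (S₀−S) θ_c / X = 0.526 × 45000 × (390 − 10.9) × 10.1 / 1990 = 45543 m³.
Hydraulic retention time τ = V/Q = 45543 / 45000 = 1.012 d = 24.29 h.

τ ≈ 24.3 h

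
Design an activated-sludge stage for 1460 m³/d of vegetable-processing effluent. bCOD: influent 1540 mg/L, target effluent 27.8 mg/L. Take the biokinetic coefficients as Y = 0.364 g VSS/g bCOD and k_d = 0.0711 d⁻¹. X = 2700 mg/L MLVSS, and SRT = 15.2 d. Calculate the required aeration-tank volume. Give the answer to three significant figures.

From the SRT design equation V = Y Q (S₀−S) θ_c / [X (1 + k_d θ_c)] = 0.364 × 1460 × (1540 − 27.8) × 15.2 / [2700 × (1 + 0.0711 × 15.2)] = 1.22×10^7 / 5618 = 2174 m³.

V ≈ 2170 m³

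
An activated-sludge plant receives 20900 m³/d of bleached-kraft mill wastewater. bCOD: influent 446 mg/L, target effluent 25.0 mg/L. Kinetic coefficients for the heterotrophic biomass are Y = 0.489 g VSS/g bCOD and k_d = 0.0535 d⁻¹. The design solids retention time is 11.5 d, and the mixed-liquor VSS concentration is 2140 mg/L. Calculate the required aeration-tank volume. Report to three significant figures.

Rearranging the biomass balance for a CMAS with decay, V = Y·Q·ΔS·θ_c / [X·(1+k_d θ_c)] = 0.489 × 20900 × (446 − 25.0) × 11.5 / [2140 × (1 + 0.0535 × 11.5)] = 4.95×10^7 / 3457 = 14315 m³.

V ≈ 14300 m³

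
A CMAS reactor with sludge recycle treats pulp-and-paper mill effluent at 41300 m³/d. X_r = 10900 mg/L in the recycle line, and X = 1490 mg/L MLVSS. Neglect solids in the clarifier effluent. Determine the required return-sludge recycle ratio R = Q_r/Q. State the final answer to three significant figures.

R ≈ 0.158

R = Q_r/Q = X/(X_r − X) = 1490 / (10900 − 1490) = 0.1583.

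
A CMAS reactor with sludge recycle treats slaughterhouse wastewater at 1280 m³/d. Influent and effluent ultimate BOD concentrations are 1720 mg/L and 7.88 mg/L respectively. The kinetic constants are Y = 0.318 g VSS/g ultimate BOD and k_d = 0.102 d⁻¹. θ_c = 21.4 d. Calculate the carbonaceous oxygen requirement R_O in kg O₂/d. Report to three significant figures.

R_O ≈ 1880 kg O₂/d

The observed yield is Y_obs = Y/(1 + k_d·θ_c) = 0.318 / (1 + 0.102 × 21.4) = 0.318 / 3.183 = 0.09991 g VSS per g ultimate BOD removed.
Q·(S₀ − S) = 1280 × (1720 − 7.88) × 10⁻³ = 2192 kg/d removed.
Net sludge production P_X = 0.09991 × 2192 = 219.0 kg VSS/d.
R_O = Q·ΔS − 1.42 P_X = 2192 − 310.9 = 1881 kg O₂/d.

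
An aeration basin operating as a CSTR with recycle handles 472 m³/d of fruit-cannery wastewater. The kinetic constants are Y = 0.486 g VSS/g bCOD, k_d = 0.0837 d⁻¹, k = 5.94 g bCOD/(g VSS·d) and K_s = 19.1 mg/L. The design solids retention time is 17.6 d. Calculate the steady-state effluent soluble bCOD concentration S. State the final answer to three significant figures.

S ≈ 0.977 mg/L

For a completely mixed reactor with recycle the Lawrence–McCarty relation gives S = K_s·(1 + k_d·θ_c) / [θ_c·(Y·k − k_d) − 1] = 19.1 × (1 + 0.0837 × 17.6) / [17.6 × (0.486 × 5.94 − 0.0837) − 1] = 47.24 / 48.34 = 0.9773 mg/L.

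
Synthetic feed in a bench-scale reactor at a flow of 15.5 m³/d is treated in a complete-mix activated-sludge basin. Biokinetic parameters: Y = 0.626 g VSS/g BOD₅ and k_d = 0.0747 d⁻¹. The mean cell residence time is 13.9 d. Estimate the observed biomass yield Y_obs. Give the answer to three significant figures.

Y_obs ≈ 0.307 g VSS/g BOD₅

The observed yield is Y_obs = Y/(1 + k_d·θ_c) = 0.626 / (1 + 0.0747 × 13.9) = 0.626 / 2.038 = 0.3071 g VSS per g BOD₅ removed.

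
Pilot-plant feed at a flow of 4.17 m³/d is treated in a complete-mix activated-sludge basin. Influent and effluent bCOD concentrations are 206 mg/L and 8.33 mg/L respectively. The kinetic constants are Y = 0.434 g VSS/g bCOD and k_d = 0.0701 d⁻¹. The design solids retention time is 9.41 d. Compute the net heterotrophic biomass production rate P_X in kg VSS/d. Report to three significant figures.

Y_obs = Y / (1 + k_d θ_c) = 0.434 / (1 + 0.0701 × 9.41) = 0.434 / 1.660 = 0.2615.
ΔS = 206 − 8.33 = 197.7 mg/L, so the substrate removal rate is 4.17 × 197.7/1000 = 0.8243 kg bCOD/d.
Biomass produced: P_X = Y_obs·Q·ΔS = 0.2615 × 0.8243 ≈ 0.2156 kg VSS/d.

P_X ≈ 0.216 kg VSS/d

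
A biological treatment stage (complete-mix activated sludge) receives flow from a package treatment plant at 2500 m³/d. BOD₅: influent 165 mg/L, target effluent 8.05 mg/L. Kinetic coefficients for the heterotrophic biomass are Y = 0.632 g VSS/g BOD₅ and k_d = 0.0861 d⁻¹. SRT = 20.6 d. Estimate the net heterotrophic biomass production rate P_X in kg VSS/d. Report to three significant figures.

P_X ≈ 89.4 kg VSS/d

Correct the yield for decay: Y_obs = Y/(1 + k_d θ_c) = 0.632 / (1 + 0.0861 × 20.6) = 0.632 / 2.774 = 0.2279.
ΔS = 165 − 8.05 = 156.9 mg/L, so the substrate removal rate is 2500 × 156.9/1000 = 392.4 kg BOD₅/d.
Biomass produced: P_X = Y_obs·Q·ΔS = 0.2279 × 392.4 ≈ 89.41 kg VSS/d.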